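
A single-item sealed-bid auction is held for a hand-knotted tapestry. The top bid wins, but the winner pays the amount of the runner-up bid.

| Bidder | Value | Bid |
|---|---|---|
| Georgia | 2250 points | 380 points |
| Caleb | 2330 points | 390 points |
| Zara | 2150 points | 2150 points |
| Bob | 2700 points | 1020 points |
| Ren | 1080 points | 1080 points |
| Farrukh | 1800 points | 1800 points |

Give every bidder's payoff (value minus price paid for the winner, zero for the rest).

Sorted high to low: Zara 2150 points > Farrukh 1800 points > Ren 1080 points > Bob 1020 points > Caleb 390 points > Georgia 380 points.
Zara has the top bid and wins; the price is the second-highest bid, 1800 points.
Zara's payoff = 2150 points − 1800 points = 350 points. All other bidders lose, so their payoff is 0.

Georgia 0 points, Caleb 0 points, Zara 350 points, Bob 0 points, Ren 0 points, Farrukh 0 points.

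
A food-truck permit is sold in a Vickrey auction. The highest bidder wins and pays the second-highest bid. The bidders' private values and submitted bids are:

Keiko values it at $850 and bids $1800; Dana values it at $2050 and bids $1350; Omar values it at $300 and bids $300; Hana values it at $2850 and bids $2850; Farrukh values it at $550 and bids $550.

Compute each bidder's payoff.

Ordered from highest: Hana $2850, then Keiko $1800, then Dana $1350, then Farrukh $550, then Omar $300.
Hana has the top bid and wins; the price is the second-highest bid, $1800.
Hana's payoff = $2850 − $1800 = $1050. All other bidders lose, so their payoff is 0.

Keiko $0, Dana $0, Omar $0, Hana $1050, Farrukh $0.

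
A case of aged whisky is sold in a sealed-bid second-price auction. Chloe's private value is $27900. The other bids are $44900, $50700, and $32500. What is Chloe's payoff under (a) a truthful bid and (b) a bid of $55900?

(a) $0  (b) -$22800

The highest competing bid is $50700.
Bidding truthfully at $27900: the top bid is $50700 (a rival), so Chloe loses. Payoff = $0.
Bidding $55900: Chloe has the top bid, wins, and pays the second-highest bid $50700. Payoff = $27900 − $50700 = -$22800.
This is the dominant-strategy logic: truthful bidding weakly beats any alternative.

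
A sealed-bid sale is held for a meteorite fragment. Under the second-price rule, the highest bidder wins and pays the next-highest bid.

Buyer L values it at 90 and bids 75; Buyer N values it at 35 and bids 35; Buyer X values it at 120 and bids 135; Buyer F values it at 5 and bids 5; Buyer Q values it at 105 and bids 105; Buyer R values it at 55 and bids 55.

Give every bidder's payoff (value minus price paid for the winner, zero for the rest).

Bids in descending order: Buyer X 135, then Buyer Q 105, then Buyer L 75, then Buyer R 55, then Buyer N 35, then Buyer F 5.
Buyer X has the top bid and wins; the price is the second-highest bid, 105.
Buyer X's payoff = 120 − 105 = 15. All other bidders lose, so their payoff is 0.

Payoffs: Buyer L 0, Buyer N 0, Buyer X 15, Buyer F 0, Buyer Q 0, Buyer R 0.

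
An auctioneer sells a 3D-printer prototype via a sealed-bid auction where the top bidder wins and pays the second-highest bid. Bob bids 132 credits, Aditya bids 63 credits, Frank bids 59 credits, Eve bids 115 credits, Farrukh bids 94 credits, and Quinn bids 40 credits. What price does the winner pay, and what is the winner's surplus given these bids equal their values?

Price 115 credits; surplus 17 credits.

Sorted high to low: Bob 132 credits, then Eve 115 credits, then Farrukh 94 credits, then Aditya 63 credits, then Frank 59 credits, then Quinn 40 credits.
Bob is the highest bidder, so Bob wins.
Under the second-price rule, the price is the second-highest bid: 115 credits.
Surplus = 132 credits − 115 credits = 17 credits.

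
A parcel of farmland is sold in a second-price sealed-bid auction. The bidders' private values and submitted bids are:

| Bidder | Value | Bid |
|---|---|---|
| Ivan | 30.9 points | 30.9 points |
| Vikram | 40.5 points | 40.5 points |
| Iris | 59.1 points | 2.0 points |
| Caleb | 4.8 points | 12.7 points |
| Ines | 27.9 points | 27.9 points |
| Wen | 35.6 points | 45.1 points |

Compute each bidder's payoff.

Ivan 0.0 points, Vikram 0.0 points, Iris 0.0 points, Caleb 0.0 points, Ines 0.0 points, Wen -4.9 points.

Ranking the bids: Wen 45.1 points, then Vikram 40.5 points, then Ivan 30.9 points, then Ines 27.9 points, then Caleb 12.7 points, then Iris 2.0 points.
Wen has the top bid and wins; the price is the second-highest bid, 40.5 points.
Wen's payoff = 35.6 points − 40.5 points = -4.9 points. All other bidders lose, so their payoff is 0.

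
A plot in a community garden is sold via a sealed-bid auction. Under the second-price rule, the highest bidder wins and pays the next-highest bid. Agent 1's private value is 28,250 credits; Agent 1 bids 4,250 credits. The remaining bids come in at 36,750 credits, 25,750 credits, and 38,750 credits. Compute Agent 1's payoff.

0 credits

Highest competing bid: 38,750 credits.
Agent 1's bid 4,250 credits is not the highest, so Agent 1 loses, pays nothing, and earns zero payoff.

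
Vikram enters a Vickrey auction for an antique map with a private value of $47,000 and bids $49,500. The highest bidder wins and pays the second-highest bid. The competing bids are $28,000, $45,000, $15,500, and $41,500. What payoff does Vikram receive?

Highest competing bid: $45,000.
Vikram's bid $49,500 is the highest overall, so Vikram wins and pays the second-highest bid, $45,000.
Payoff = value − price = $47,000 − $45,000 = $2,000.

$2,000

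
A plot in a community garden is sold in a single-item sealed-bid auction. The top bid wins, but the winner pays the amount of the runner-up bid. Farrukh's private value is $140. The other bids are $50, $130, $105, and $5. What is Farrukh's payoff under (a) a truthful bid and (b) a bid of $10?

Truthful: $10; alternative: $0.

The highest competing bid is $130.
Bidding truthfully at $140: Farrukh has the top bid, wins, and pays the second-highest bid $130. Payoff = $140 − $130 = $10.
Bidding $10: the top bid is $130 (a rival), so Farrukh loses. Payoff = $0.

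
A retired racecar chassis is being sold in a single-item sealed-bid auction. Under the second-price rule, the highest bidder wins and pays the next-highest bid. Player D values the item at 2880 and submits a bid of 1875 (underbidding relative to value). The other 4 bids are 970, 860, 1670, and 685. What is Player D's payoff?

Highest competing bid: 1670.
Player D's bid 1875 is the highest overall, so Player D wins and pays the second-highest bid, 1670.
Payoff = value − price = 2880 − 1670 = 1210.

Payoff = 1210.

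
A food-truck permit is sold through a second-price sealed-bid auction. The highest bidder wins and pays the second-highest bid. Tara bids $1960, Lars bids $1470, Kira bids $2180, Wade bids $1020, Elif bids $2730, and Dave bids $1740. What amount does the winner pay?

Price paid: $2180.

Ranking the bids: Elif $2730, then Kira $2180, then Tara $1960, then Dave $1740, then Lars $1470, then Wade $1020.
Elif has the highest bid, so Elif wins.
The second-highest bid is $2180, so that is what Elif pays.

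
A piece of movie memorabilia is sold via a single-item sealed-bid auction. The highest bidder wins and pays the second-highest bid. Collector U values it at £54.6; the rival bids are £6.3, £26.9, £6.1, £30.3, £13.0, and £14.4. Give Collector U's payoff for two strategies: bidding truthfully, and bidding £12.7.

The highest competing bid is £30.3.
Bidding truthfully at £54.6: Collector U has the top bid, wins, and pays the second-highest bid £30.3. Payoff = £54.6 − £30.3 = £24.3.
Bidding £12.7: the top bid is £30.3 (a rival), so Collector U loses. Payoff = £0.0.
This is the dominant-strategy logic: truthful bidding weakly beats any alternative.

(a) £24.3  (b) £0.0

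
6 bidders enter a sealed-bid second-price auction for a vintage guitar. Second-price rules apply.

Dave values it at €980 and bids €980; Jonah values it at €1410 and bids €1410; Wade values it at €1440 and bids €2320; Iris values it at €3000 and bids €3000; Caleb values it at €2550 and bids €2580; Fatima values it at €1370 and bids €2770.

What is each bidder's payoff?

Dave €0, Jonah €0, Wade €0, Iris €230, Caleb €0, Fatima €0.

Ranking the bids: Iris €3000, then Fatima €2770, then Caleb €2580, then Wade €2320, then Jonah €1410, then Dave €980.
Iris has the top bid and wins; the price is the second-highest bid, €2770.
Iris's payoff = €3000 − €2770 = €230. All other bidders lose, so their payoff is 0.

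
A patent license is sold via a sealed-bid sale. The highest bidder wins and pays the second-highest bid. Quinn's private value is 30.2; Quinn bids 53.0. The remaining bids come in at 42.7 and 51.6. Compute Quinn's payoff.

Highest competing bid: 51.6.
Quinn's bid 53.0 is the highest overall, so Quinn wins and pays the second-highest bid, 51.6.
Payoff = value − price = 30.2 − 51.6 = -21.4.

Payoff = -21.4.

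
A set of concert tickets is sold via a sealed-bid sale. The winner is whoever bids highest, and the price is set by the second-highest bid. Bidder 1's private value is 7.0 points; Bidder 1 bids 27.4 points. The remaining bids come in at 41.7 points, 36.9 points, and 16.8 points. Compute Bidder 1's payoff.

Highest competing bid: 41.7 points.
Bidder 1's bid 27.4 points is not the highest, so Bidder 1 loses, pays nothing, and earns zero payoff.

Payoff = 0.0 points.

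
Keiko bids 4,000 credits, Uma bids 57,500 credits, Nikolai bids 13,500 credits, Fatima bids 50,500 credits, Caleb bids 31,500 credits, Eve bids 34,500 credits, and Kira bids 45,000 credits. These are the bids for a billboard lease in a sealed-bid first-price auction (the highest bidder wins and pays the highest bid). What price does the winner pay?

Ordered from highest: Uma 57,500 credits, then Fatima 50,500 credits, then Kira 45,000 credits, then Eve 34,500 credits, then Caleb 31,500 credits, then Nikolai 13,500 credits, then Keiko 4,000 credits.
Uma is the highest bidder, so Uma wins.
Under the first-price rule, the price is the highest bid: 57,500 credits.

57,500 credits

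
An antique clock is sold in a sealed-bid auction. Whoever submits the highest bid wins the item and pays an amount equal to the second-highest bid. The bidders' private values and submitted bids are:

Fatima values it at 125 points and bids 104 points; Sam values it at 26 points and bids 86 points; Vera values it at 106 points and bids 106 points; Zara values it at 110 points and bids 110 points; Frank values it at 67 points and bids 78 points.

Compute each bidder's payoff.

Payoffs: Fatima 0 points, Sam 0 points, Vera 0 points, Zara 4 points, Frank 0 points.

Ordered from highest: Zara 110 points > Vera 106 points > Fatima 104 points > Sam 86 points > Frank 78 points.
Zara has the top bid and wins; the price is the second-highest bid, 106 points.
Zara's payoff = 110 points − 106 points = 4 points. All other bidders lose, so their payoff is 0.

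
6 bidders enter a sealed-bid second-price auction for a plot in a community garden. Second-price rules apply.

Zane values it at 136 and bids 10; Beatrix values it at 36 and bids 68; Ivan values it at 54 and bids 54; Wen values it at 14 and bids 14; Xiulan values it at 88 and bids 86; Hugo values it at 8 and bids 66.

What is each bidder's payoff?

Bids in descending order: Xiulan 86 > Beatrix 68 > Hugo 66 > Ivan 54 > Wen 14 > Zane 10.
Xiulan has the top bid and wins; the price is the second-highest bid, 68.
Xiulan's payoff = 88 − 68 = 20. All other bidders lose, so their payoff is 0.

Payoffs: Zane 0, Beatrix 0, Ivan 0, Wen 0, Xiulan 20, Hugo 0.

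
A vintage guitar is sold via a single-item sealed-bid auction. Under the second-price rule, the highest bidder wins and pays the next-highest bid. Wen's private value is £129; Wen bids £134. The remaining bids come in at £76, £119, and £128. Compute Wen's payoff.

Highest competing bid: £128.
Wen's bid £134 is the highest overall, so Wen wins and pays the second-highest bid, £128.
Payoff = value − price = £129 − £128 = £1.

Payoff = £1.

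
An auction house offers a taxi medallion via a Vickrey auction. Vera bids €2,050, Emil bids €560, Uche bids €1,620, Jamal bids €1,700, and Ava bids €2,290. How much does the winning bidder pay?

The winner pays €2,050.

Bids in descending order: Ava €2,290 > Vera €2,050 > Jamal €1,700 > Uche €1,620 > Emil €560.
Ava has the highest bid, so Ava wins.
The second-highest bid is €2,050, so that is what Ava pays.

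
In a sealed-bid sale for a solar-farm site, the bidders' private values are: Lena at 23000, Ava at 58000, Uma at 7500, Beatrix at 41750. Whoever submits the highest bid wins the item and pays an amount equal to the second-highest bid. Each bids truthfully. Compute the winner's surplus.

Surplus = 16250.

Ranking the bids: Ava 58000; Beatrix 41750; Lena 23000; Uma 7500.
Ava wins with the top bid and pays the second-highest, 41750.
Surplus = 58000 − 41750 = 16250.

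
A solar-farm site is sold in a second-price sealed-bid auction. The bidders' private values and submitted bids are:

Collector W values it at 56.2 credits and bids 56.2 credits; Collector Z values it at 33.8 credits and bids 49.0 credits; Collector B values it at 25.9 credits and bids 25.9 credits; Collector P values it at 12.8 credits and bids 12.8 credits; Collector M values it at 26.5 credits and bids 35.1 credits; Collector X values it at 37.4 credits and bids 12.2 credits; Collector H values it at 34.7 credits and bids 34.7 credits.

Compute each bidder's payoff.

Ranking the bids: Collector W 56.2 credits > Collector Z 49.0 credits > Collector M 35.1 credits > Collector H 34.7 credits > Collector B 25.9 credits > Collector P 12.8 credits > Collector X 12.2 credits.
Collector W has the top bid and wins; the price is the second-highest bid, 49.0 credits.
Collector W's payoff = 56.2 credits − 49.0 credits = 7.2 credits. All other bidders lose, so their payoff is 0.

Collector W 7.2 credits, Collector Z 0.0 credits, Collector B 0.0 credits, Collector P 0.0 credits, Collector M 0.0 credits, Collector X 0.0 credits, Collector H 0.0 credits.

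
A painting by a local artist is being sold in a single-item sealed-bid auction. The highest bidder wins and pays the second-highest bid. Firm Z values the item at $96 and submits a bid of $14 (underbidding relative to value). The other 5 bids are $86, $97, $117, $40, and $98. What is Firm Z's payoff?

Firm Z's payoff: $0.

Highest competing bid: $117.
Firm Z's bid $14 is not the highest, so Firm Z loses, pays nothing, and earns zero payoff.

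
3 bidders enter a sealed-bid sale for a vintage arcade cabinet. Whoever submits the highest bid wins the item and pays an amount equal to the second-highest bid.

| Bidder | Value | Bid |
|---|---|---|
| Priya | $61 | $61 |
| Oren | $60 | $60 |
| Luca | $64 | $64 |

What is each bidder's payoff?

Sorted high to low: Luca $64; Priya $61; Oren $60.
Luca has the top bid and wins; the price is the second-highest bid, $61.
Luca's payoff = $64 − $61 = $3. All other bidders lose, so their payoff is 0.

Payoffs: Priya $0, Oren $0, Luca $3.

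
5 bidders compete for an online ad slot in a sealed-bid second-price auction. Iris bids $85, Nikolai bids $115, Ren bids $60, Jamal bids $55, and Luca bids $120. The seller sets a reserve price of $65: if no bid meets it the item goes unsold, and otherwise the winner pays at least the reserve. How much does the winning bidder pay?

$115

Bids in descending order: Luca $120, then Nikolai $115, then Iris $85, then Ren $60, then Jamal $55.
Luca has the highest bid, so Luca wins.
The second-highest bid is $115, which exceeds the reserve, so that sets the price.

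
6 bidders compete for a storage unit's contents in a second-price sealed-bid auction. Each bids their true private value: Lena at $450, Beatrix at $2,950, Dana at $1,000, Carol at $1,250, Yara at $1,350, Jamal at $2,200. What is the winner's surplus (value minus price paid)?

Surplus = $750.

Ordered from highest: Beatrix $2,950, then Jamal $2,200, then Yara $1,350, then Carol $1,250, then Dana $1,000, then Lena $450.
Beatrix wins with the top bid and pays the second-highest, $2,200.
Surplus = $2,950 − $2,200 = $750.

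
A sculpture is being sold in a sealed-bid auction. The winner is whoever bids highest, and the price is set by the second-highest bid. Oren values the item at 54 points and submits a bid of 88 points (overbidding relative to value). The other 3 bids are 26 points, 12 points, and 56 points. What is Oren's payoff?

-2 points

Highest competing bid: 56 points.
Oren's bid 88 points is the highest overall, so Oren wins and pays the second-highest bid, 56 points.
Payoff = value − price = 54 points − 56 points = -2 points.
Overbidding won the item at a price above value — truthful bidding would have avoided this loss.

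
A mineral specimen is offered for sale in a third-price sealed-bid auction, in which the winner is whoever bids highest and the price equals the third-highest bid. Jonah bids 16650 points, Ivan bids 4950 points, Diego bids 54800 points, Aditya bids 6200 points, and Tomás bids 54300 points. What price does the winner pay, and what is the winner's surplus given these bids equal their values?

Ordered from highest: Diego 54800 points > Tomás 54300 points > Jonah 16650 points > Aditya 6200 points > Ivan 4950 points.
Diego is the highest bidder, so Diego wins.
Under the third-price rule, the price is the third-highest bid: 16650 points.
Surplus = 54800 points − 16650 points = 38150 points.

The winner pays 16650 points for a surplus of 38150 points.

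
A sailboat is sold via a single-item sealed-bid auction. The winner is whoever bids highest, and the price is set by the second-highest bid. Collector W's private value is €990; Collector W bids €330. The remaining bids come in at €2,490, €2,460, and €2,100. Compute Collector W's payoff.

Collector W's payoff: €0.

Highest competing bid: €2,490.
Collector W's bid €330 is not the highest, so Collector W loses, pays nothing, and earns zero payoff.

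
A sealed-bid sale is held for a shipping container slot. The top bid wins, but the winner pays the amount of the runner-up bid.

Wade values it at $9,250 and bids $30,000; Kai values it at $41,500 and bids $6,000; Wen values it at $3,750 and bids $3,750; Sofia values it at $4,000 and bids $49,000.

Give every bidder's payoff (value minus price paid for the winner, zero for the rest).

Ordered from highest: Sofia $49,000 > Wade $30,000 > Kai $6,000 > Wen $3,750.
Sofia has the top bid and wins; the price is the second-highest bid, $30,000.
Sofia's payoff = $4,000 − $30,000 = -$26,000. All other bidders lose, so their payoff is 0.

Payoffs: Wade $0, Kai $0, Wen $0, Sofia -$26,000.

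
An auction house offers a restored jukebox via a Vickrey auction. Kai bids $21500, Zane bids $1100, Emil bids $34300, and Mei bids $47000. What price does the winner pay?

The winner pays $34300.

Ranking the bids: Mei $47000, then Emil $34300, then Kai $21500, then Zane $1100.
Mei has the highest bid, so Mei wins.
The second-highest bid is $34300, so that is what Mei pays.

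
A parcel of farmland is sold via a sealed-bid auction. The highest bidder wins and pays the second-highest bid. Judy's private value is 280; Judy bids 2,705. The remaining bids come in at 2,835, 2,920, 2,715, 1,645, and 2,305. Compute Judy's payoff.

Highest competing bid: 2,920.
Judy's bid 2,705 is not the highest, so Judy loses, pays nothing, and earns zero payoff.

Judy's payoff: 0.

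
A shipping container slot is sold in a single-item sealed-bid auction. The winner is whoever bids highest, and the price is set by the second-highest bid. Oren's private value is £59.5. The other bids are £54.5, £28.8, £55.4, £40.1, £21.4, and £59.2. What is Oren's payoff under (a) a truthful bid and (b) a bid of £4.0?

The highest competing bid is £59.2.
Bidding truthfully at £59.5: Oren has the top bid, wins, and pays the second-highest bid £59.2. Payoff = £59.5 − £59.2 = £0.3.
Bidding £4.0: the top bid is £59.2 (a rival), so Oren loses. Payoff = £0.0.
This is the dominant-strategy logic: truthful bidding weakly beats any alternative.

Truthful: £0.3; alternative: £0.0.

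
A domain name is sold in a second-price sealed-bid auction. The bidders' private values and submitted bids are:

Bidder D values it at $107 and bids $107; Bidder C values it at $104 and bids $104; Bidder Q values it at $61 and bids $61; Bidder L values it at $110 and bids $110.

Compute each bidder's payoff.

Payoffs: Bidder D $0, Bidder C $0, Bidder Q $0, Bidder L $3.

Ranking the bids: Bidder L $110; Bidder D $107; Bidder C $104; Bidder Q $61.
Bidder L has the top bid and wins; the price is the second-highest bid, $107.
Bidder L's payoff = $110 − $107 = $3. All other bidders lose, so their payoff is 0.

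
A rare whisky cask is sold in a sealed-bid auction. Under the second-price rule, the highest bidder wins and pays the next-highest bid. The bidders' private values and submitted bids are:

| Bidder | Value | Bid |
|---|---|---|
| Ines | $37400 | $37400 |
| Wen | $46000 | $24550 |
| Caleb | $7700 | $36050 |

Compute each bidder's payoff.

Payoffs: Ines $1350, Wen $0, Caleb $0.

Sorted high to low: Ines $37400; Caleb $36050; Wen $24550.
Ines has the top bid and wins; the price is the second-highest bid, $36050.
Ines's payoff = $37400 − $36050 = $1350. All other bidders lose, so their payoff is 0.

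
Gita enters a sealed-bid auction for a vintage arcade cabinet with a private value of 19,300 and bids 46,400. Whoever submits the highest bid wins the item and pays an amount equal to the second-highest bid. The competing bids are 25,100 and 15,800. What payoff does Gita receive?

Highest competing bid: 25,100.
Gita's bid 46,400 is the highest overall, so Gita wins and pays the second-highest bid, 25,100.
Payoff = value − price = 19,300 − 25,100 = -5,800.

Gita's payoff: -5,800.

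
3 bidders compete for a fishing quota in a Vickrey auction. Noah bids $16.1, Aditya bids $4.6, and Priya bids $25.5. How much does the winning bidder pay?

Price paid: $16.1.

Bids in descending order: Priya $25.5; Noah $16.1; Aditya $4.6.
Priya has the highest bid, so Priya wins.
The second-highest bid is $16.1, so that is what Priya pays.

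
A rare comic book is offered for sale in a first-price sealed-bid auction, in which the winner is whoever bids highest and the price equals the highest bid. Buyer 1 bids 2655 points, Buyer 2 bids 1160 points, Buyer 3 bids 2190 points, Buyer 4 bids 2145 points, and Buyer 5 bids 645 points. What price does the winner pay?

Sorted high to low: Buyer 1 2655 points, then Buyer 3 2190 points, then Buyer 4 2145 points, then Buyer 2 1160 points, then Buyer 5 645 points.
Buyer 1 is the highest bidder, so Buyer 1 wins.
Under the first-price rule, the price is the highest bid: 2655 points.

The winner pays 2655 points.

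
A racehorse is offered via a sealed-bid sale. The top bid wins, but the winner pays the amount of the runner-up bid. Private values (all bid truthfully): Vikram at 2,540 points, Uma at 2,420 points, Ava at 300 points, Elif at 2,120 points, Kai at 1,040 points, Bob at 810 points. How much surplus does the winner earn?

Surplus = 120 points.

Bids in descending order: Vikram 2,540 points > Uma 2,420 points > Elif 2,120 points > Kai 1,040 points > Bob 810 points > Ava 300 points.
Vikram wins with the top bid and pays the second-highest, 2,420 points.
Surplus = 2,540 points − 2,420 points = 120 points.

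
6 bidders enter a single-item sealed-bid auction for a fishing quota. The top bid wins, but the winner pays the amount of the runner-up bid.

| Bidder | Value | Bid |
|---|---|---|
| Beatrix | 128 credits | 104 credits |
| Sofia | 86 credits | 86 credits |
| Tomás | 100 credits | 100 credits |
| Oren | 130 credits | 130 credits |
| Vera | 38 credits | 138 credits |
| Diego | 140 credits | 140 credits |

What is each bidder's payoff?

Payoffs: Beatrix 0 credits, Sofia 0 credits, Tomás 0 credits, Oren 0 credits, Vera 0 credits, Diego 2 credits.

Ranking the bids: Diego 140 credits; Vera 138 credits; Oren 130 credits; Beatrix 104 credits; Tomás 100 credits; Sofia 86 credits.
Diego has the top bid and wins; the price is the second-highest bid, 138 credits.
Diego's payoff = 140 credits − 138 credits = 2 credits. All other bidders lose, so their payoff is 0.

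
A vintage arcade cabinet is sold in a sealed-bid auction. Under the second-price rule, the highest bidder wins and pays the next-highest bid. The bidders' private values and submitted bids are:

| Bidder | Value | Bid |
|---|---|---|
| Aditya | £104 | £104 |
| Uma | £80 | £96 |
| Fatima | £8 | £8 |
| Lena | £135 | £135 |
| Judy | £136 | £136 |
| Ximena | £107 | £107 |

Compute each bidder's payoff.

Aditya £0, Uma £0, Fatima £0, Lena £0, Judy £1, Ximena £0.

Sorted high to low: Judy £136 > Lena £135 > Ximena £107 > Aditya £104 > Uma £96 > Fatima £8.
Judy has the top bid and wins; the price is the second-highest bid, £135.
Judy's payoff = £136 − £135 = £1. All other bidders lose, so their payoff is 0.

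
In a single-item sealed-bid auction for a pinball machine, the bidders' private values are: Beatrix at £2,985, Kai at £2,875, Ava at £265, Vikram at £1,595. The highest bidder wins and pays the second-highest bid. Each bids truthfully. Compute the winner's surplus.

£110

Ordered from highest: Beatrix £2,985, then Kai £2,875, then Vikram £1,595, then Ava £265.
Beatrix wins with the top bid and pays the second-highest, £2,875.
Surplus = £2,985 − £2,875 = £110.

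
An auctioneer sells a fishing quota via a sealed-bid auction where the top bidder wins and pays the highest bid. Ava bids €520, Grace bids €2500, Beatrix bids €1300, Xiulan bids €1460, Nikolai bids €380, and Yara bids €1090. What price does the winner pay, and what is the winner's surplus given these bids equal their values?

Ranking the bids: Grace €2500, then Xiulan €1460, then Beatrix €1300, then Yara €1090, then Ava €520, then Nikolai €380.
Grace is the highest bidder, so Grace wins.
Under the first-price rule, the price is the highest bid: €2500.
Surplus = €2500 − €2500 = €0.

Price €2500; surplus €0.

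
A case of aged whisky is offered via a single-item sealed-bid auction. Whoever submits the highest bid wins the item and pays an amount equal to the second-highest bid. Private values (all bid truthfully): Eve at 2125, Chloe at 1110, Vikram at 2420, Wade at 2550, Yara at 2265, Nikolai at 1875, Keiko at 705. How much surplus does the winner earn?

Surplus = 130.

Ranking the bids: Wade 2550; Vikram 2420; Yara 2265; Eve 2125; Nikolai 1875; Chloe 1110; Keiko 705.
Wade wins with the top bid and pays the second-highest, 2420.
Surplus = 2550 − 2420 = 130.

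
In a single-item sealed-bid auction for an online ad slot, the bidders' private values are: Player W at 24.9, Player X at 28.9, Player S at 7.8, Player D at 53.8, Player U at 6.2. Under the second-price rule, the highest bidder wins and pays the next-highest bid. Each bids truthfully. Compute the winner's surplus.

Ranking the bids: Player D 53.8; Player X 28.9; Player W 24.9; Player S 7.8; Player U 6.2.
Player D wins with the top bid and pays the second-highest, 28.9.
Surplus = 53.8 − 28.9 = 24.9.

24.9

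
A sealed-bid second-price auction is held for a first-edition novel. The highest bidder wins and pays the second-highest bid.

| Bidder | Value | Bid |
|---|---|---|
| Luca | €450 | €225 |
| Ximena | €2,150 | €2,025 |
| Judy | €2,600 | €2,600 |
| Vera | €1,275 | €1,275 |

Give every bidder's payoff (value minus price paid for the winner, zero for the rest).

Payoffs: Luca €0, Ximena €0, Judy €575, Vera €0.

Bids in descending order: Judy €2,600; Ximena €2,025; Vera €1,275; Luca €225.
Judy has the top bid and wins; the price is the second-highest bid, €2,025.
Judy's payoff = €2,600 − €2,025 = €575. All other bidders lose, so their payoff is 0.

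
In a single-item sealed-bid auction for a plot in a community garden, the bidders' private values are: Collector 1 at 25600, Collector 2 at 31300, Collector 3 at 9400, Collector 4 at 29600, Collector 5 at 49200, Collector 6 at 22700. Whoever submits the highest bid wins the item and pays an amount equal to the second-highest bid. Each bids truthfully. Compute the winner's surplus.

Winner's surplus: 17900.

Bids in descending order: Collector 5 49200; Collector 2 31300; Collector 4 29600; Collector 1 25600; Collector 6 22700; Collector 3 9400.
Collector 5 wins with the top bid and pays the second-highest, 31300.
Surplus = 49200 − 31300 = 17900.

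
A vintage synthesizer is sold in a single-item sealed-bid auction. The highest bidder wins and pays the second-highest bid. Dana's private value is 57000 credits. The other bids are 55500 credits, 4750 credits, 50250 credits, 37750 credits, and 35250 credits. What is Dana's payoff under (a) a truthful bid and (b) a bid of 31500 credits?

(a) 1500 credits  (b) 0 credits

The highest competing bid is 55500 credits.
Bidding truthfully at 57000 credits: Dana has the top bid, wins, and pays the second-highest bid 55500 credits. Payoff = 57000 credits − 55500 credits = 1500 credits.
Bidding 31500 credits: the top bid is 55500 credits (a rival), so Dana loses. Payoff = 0 credits.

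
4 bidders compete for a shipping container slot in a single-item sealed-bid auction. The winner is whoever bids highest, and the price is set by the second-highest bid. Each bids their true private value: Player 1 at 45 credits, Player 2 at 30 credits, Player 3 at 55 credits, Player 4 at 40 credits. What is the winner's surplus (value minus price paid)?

Bids in descending order: Player 3 55 credits > Player 1 45 credits > Player 4 40 credits > Player 2 30 credits.
Player 3 wins with the top bid and pays the second-highest, 45 credits.
Surplus = 55 credits − 45 credits = 10 credits.

Winner's surplus: 10 credits.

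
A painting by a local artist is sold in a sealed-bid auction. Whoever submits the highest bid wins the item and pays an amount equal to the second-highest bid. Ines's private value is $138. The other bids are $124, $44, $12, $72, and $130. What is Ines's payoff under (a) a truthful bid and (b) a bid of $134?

Truthful: $8; alternative: $8.

The highest competing bid is $130.
Bidding truthfully at $138: Ines has the top bid, wins, and pays the second-highest bid $130. Payoff = $138 − $130 = $8.
Bidding $134: Ines has the top bid, wins, and pays the second-highest bid $130. Payoff = $138 − $130 = $8.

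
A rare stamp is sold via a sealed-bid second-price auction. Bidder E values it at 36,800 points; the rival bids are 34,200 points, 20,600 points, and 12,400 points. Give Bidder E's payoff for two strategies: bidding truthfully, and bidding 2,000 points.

Truthful: 2,600 points; alternative: 0 points.

The highest competing bid is 34,200 points.
Bidding truthfully at 36,800 points: Bidder E has the top bid, wins, and pays the second-highest bid 34,200 points. Payoff = 36,800 points − 34,200 points = 2,600 points.
Bidding 2,000 points: the top bid is 34,200 points (a rival), so Bidder E loses. Payoff = 0 points.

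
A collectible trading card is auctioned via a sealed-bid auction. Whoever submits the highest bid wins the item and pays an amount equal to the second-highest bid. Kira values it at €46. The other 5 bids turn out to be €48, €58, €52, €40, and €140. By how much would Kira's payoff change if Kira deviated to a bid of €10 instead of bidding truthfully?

The highest competing bid is €140.
Bidding truthfully at €46: the top bid is €140 (a rival), so Kira loses. Payoff = €0.
Bidding €10: the top bid is €140 (a rival), so Kira loses. Payoff = €0.
Change = €0 − €0 = €0.

€0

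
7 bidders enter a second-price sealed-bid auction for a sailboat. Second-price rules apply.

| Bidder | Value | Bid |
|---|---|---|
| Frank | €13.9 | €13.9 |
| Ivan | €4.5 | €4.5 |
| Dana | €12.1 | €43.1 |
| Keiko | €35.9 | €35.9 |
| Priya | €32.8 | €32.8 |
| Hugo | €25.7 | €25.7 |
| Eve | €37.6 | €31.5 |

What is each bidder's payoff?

Payoffs: Frank €0.0, Ivan €0.0, Dana -€23.8, Keiko €0.0, Priya €0.0, Hugo €0.0, Eve €0.0.

Ordered from highest: Dana €43.1 > Keiko €35.9 > Priya €32.8 > Eve €31.5 > Hugo €25.7 > Frank €13.9 > Ivan €4.5.
Dana has the top bid and wins; the price is the second-highest bid, €35.9.
Dana's payoff = €12.1 − €35.9 = -€23.8. All other bidders lose, so their payoff is 0.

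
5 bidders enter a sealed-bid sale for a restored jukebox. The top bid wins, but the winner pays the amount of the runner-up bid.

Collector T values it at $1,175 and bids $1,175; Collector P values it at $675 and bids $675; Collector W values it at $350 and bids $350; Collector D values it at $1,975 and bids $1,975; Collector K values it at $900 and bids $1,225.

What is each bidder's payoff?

Sorted high to low: Collector D $1,975; Collector K $1,225; Collector T $1,175; Collector P $675; Collector W $350.
Collector D has the top bid and wins; the price is the second-highest bid, $1,225.
Collector D's payoff = $1,975 − $1,225 = $750. All other bidders lose, so their payoff is 0.

Collector T $0, Collector P $0, Collector W $0, Collector D $750, Collector K $0.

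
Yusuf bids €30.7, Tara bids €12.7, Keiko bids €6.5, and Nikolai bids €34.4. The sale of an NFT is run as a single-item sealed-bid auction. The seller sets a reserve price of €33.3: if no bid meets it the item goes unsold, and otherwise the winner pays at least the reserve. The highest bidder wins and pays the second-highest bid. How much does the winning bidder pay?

The winner pays €33.3.

Bids in descending order: Nikolai €34.4, then Yusuf €30.7, then Tara €12.7, then Keiko €6.5.
Nikolai has the highest bid, so Nikolai wins.
The second-highest bid is €30.7, but the reserve €33.3 is higher, so the price is the reserve.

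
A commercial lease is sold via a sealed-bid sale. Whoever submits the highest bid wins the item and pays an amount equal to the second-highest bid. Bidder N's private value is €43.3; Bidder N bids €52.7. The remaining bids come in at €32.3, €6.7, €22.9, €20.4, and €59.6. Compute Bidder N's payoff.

Highest competing bid: €59.6.
Bidder N's bid €52.7 is not the highest, so Bidder N loses, pays nothing, and earns zero payoff.

€0.0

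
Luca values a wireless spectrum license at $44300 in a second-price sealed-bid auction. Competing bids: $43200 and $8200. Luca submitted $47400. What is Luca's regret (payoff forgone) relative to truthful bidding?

The highest competing bid is $43200.
Bidding truthfully at $44300: Luca has the top bid, wins, and pays the second-highest bid $43200. Payoff = $44300 − $43200 = $1100.
Bidding $47400: Luca has the top bid, wins, and pays the second-highest bid $43200. Payoff = $44300 − $43200 = $1100.
Regret = truthful payoff − actual payoff = $1100 − $1100 = $0.

Payoff forgone: $0.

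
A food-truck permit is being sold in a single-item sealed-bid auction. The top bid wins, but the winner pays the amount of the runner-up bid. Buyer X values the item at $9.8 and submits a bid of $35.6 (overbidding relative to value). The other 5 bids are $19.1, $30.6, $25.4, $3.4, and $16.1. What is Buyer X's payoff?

Highest competing bid: $30.6.
Buyer X's bid $35.6 is the highest overall, so Buyer X wins and pays the second-highest bid, $30.6.
Payoff = value − price = $9.8 − $30.6 = -$20.8.

-$20.8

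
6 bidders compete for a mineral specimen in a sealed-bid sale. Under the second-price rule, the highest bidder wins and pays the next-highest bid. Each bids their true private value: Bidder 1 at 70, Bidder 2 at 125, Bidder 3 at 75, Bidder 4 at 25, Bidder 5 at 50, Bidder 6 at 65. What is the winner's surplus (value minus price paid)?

Ranking the bids: Bidder 2 125 > Bidder 3 75 > Bidder 1 70 > Bidder 6 65 > Bidder 5 50 > Bidder 4 25.
Bidder 2 wins with the top bid and pays the second-highest, 75.
Surplus = 125 − 75 = 50.

Winner's surplus: 50.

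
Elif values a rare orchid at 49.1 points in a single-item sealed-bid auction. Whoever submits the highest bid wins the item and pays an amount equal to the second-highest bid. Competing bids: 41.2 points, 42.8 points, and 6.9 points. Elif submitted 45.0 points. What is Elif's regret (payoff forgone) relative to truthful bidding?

The highest competing bid is 42.8 points.
Bidding truthfully at 49.1 points: Elif has the top bid, wins, and pays the second-highest bid 42.8 points. Payoff = 49.1 points − 42.8 points = 6.3 points.
Bidding 45.0 points: Elif has the top bid, wins, and pays the second-highest bid 42.8 points. Payoff = 49.1 points − 42.8 points = 6.3 points.
Regret = truthful payoff − actual payoff = 6.3 points − 6.3 points = 0.0 points.

Regret: 0.0 points.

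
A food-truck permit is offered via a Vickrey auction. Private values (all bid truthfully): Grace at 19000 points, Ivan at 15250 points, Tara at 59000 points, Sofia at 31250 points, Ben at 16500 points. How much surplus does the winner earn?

Winner's surplus: 27750 points.

Sorted high to low: Tara 59000 points, then Sofia 31250 points, then Grace 19000 points, then Ben 16500 points, then Ivan 15250 points.
Tara wins with the top bid and pays the second-highest, 31250 points.
Surplus = 59000 points − 31250 points = 27750 points.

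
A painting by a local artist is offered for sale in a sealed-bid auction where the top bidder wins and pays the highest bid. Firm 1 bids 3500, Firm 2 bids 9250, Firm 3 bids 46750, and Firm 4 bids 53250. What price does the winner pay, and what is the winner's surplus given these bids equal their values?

Ordered from highest: Firm 4 53250, then Firm 3 46750, then Firm 2 9250, then Firm 1 3500.
Firm 4 is the highest bidder, so Firm 4 wins.
Under the first-price rule, the price is the highest bid: 53250.
Surplus = 53250 − 53250 = 0.

The winner pays 53250 for a surplus of 0.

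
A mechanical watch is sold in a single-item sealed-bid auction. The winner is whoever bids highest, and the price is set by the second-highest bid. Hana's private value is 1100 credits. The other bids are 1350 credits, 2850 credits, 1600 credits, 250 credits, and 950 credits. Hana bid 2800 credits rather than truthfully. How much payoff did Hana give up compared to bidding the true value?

The highest competing bid is 2850 credits.
Bidding truthfully at 1100 credits: the top bid is 2850 credits (a rival), so Hana loses. Payoff = 0 credits.
Bidding 2800 credits: the top bid is 2850 credits (a rival), so Hana loses. Payoff = 0 credits.
Regret = truthful payoff − actual payoff = 0 credits − 0 credits = 0 credits.
The bid only affects whether you win, not the price — here both bids land on the same side of the top rival bid, so the deviation is payoff-neutral.

Regret: 0 credits.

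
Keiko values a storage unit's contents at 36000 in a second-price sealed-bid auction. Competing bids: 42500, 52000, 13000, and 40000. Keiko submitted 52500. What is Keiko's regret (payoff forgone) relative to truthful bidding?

Regret: 16000.

The highest competing bid is 52000.
Bidding truthfully at 36000: the top bid is 52000 (a rival), so Keiko loses. Payoff = 0.
Bidding 52500: Keiko has the top bid, wins, and pays the second-highest bid 52000. Payoff = 36000 − 52000 = -16000.
Regret = truthful payoff − actual payoff = 0 − -16000 = 16000.
This is the dominant-strategy logic: truthful bidding weakly beats any alternative.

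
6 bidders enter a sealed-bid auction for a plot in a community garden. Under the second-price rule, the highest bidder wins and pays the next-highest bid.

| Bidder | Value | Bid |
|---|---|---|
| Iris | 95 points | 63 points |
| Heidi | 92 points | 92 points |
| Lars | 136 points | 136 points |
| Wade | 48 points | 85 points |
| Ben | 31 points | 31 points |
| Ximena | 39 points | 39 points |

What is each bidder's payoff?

Iris 0 points, Heidi 0 points, Lars 44 points, Wade 0 points, Ben 0 points, Ximena 0 points.

Bids in descending order: Lars 136 points > Heidi 92 points > Wade 85 points > Iris 63 points > Ximena 39 points > Ben 31 points.
Lars has the top bid and wins; the price is the second-highest bid, 92 points.
Lars's payoff = 136 points − 92 points = 44 points. All other bidders lose, so their payoff is 0.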